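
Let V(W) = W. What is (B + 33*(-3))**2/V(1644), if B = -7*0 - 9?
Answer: 972/137 ≈ 7.0949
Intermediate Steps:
B = -9 (B = 0 - 9 = -9)
(B + 33*(-3))**2/V(1644) = (-9 + 33*(-3))**2/1644 = (-9 - 99)**2*(1/1644) = (-108)**2*(1/1644) = 11664*(1/1644) = 972/137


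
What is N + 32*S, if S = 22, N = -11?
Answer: 693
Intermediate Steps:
N + 32*S = -11 + 32*22 = -11 + 704 = 693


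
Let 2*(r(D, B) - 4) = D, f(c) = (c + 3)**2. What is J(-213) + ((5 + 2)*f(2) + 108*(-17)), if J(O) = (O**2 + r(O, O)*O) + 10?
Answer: 131101/2 ≈ 65551.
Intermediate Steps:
f(c) = (3 + c)**2
r(D, B) = 4 + D/2
J(O) = 10 + O**2 + O*(4 + O/2) (J(O) = (O**2 + (4 + O/2)*O) + 10 = (O**2 + O*(4 + O/2)) + 10 = 10 + O**2 + O*(4 + O/2))
J(-213) + ((5 + 2)*f(2) + 108*(-17)) = (10 + 4*(-213) + (3/2)*(-213)**2) + ((5 + 2)*(3 + 2)**2 + 108*(-17)) = (10 - 852 + (3/2)*45369) + (7*5**2 - 1836) = (10 - 852 + 136107/2) + (7*25 - 1836) = 134423/2 + (175 - 1836) = 134423/2 - 1661 = 131101/2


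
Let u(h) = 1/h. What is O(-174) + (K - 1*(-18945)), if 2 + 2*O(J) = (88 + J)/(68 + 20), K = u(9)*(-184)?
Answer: 14987069/792 ≈ 18923.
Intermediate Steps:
u(h) = 1/h
K = -184/9 ≈ -20.444
O(J) = -½ + J/176 (O(J) = -1 + ((88 + J)/(68 + 20))/2 = -1 + ((88 + J)/88)/2 = -1 + ((88 + J)*(1/88))/2 = -1 + (1 + J/88)/2 = -1 + (½ + J/176) = -½ + J/176)
O(-174) + (K - 1*(-18945)) = (-½ + (1/176)*(-174)) + (-184/9 - 1*(-18945)) = (-½ - 87/88) + (-184/9 + 18945) = -131/88 + 170321/9 = 14987069/792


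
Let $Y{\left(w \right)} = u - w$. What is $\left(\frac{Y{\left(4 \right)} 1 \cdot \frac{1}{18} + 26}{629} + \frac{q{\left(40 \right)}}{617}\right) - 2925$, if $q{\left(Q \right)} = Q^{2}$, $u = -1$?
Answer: $- \frac{20414695579}{6985674} \approx -2922.4$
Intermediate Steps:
$Y{\left(w \right)} = -1 - w$
$\left(\frac{Y{\left(4 \right)} 1 \cdot \frac{1}{18} + 26}{629} + \frac{q{\left(40 \right)}}{617}\right) - 2925 = \left(\frac{\left(-1 - 4\right) 1 \cdot \frac{1}{18} + 26}{629} + \frac{40^{2}}{617}\right) - 2925 = \left(\left(\left(-1 - 4\right) 1 \cdot \frac{1}{18} + 26\right) \frac{1}{629} + 1600 \cdot \frac{1}{617}\right) - 2925 = \left(\left(\left(-5\right) \frac{1}{18} + 26\right) \frac{1}{629} + \frac{1600}{617}\right) - 2925 = \left(\left(- \frac{5}{18} + 26\right) \frac{1}{629} + \frac{1600}{617}\right) - 2925 = \left(\frac{463}{18} \cdot \frac{1}{629} + \frac{1600}{617}\right) - 2925 = \left(\frac{463}{11322} + \frac{1600}{617}\right) - 2925 = \frac{18400871}{6985674} - 2925 = - \frac{20414695579}{6985674}$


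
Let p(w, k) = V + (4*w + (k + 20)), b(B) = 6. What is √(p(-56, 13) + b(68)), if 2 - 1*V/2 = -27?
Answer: I*√127 ≈ 11.269*I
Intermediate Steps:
V = 58 (V = 4 - 2*(-27) = 4 + 54 = 58)
p(w, k) = 78 + k + 4*w (p(w, k) = 58 + (4*w + (k + 20)) = 58 + (4*w + (20 + k)) = 58 + (20 + k + 4*w) = 78 + k + 4*w)
√(p(-56, 13) + b(68)) = √((78 + 13 + 4*(-56)) + 6) = √((78 + 13 - 224) + 6) = √(-133 + 6) = √(-127) = I*√127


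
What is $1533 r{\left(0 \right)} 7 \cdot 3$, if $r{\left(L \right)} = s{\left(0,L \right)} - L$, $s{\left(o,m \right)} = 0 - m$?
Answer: $0$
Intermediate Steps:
$s{\left(o,m \right)} = - m$
$r{\left(L \right)} = - 2 L$ ($r{\left(L \right)} = - L - L = - 2 L$)
$1533 r{\left(0 \right)} 7 \cdot 3 = 1533 \left(-2\right) 0 \cdot 7 \cdot 3 = 1533 \cdot 0 \cdot 7 \cdot 3 = 1533 \cdot 0 \cdot 3 = 1533 \cdot 0 = 0$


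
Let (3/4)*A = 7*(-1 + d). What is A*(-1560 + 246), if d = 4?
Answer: -36792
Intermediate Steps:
A = 28 (A = 4*(7*(-1 + 4))/3 = 4*(7*3)/3 = (4/3)*21 = 28)
A*(-1560 + 246) = 28*(-1560 + 246) = 28*(-1314) = -36792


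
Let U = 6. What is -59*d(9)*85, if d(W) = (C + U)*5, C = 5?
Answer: -275825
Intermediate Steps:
d(W) = 55 (d(W) = (5 + 6)*5 = 11*5 = 55)
-59*d(9)*85 = -59*55*85 = -3245*85 = -275825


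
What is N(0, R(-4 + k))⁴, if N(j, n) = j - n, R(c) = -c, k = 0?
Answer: 256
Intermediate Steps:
N(0, R(-4 + k))⁴ = (0 - (-1)*(-4 + 0))⁴ = (0 - (-1)*(-4))⁴ = (0 - 1*4)⁴ = (0 - 4)⁴ = (-4)⁴ = 256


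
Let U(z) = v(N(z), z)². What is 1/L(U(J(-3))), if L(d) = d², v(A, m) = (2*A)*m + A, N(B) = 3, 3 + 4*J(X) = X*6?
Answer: 16/10556001 ≈ 1.5157e-6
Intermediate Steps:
J(X) = -¾ + 3*X/2 (J(X) = -¾ + (X*6)/4 = -¾ + (6*X)/4 = -¾ + 3*X/2)
v(A, m) = A + 2*A*m (v(A, m) = 2*A*m + A = A + 2*A*m)
U(z) = (3 + 6*z)² (U(z) = (3*(1 + 2*z))² = (3 + 6*z)²)
1/L(U(J(-3))) = 1/((9*(1 + 2*(-¾ + (3/2)*(-3)))²)²) = 1/((9*(1 + 2*(-¾ - 9/2))²)²) = 1/((9*(1 + 2*(-21/4))²)²) = 1/((9*(1 - 21/2)²)²) = 1/((9*(-19/2)²)²) = 1/((9*(361/4))²) = 1/((3249/4)²) = 1/(10556001/16) = 16/10556001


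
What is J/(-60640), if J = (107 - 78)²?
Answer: -841/60640 ≈ -0.013869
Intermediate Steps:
J = 841 (J = 29² = 841)
J/(-60640) = 841/(-60640) = 841*(-1/60640) = -841/60640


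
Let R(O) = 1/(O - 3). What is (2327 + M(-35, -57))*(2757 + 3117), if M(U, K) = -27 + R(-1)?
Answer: 27017463/2 ≈ 1.3509e+7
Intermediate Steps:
R(O) = 1/(-3 + O)
M(U, K) = -109/4 (M(U, K) = -27 + 1/(-3 - 1) = -27 + 1/(-4) = -27 - ¼ = -109/4)
(2327 + M(-35, -57))*(2757 + 3117) = (2327 - 109/4)*(2757 + 3117) = (9199/4)*5874 = 27017463/2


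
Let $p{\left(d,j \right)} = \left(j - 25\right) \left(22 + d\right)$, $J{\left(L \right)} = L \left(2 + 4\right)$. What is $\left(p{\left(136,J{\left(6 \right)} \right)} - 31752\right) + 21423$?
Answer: $-8591$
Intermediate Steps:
$J{\left(L \right)} = 6 L$ ($J{\left(L \right)} = L 6 = 6 L$)
$p{\left(d,j \right)} = \left(-25 + j\right) \left(22 + d\right)$
$\left(p{\left(136,J{\left(6 \right)} \right)} - 31752\right) + 21423 = \left(\left(-550 - 3400 + 22 \cdot 6 \cdot 6 + 136 \cdot 6 \cdot 6\right) - 31752\right) + 21423 = \left(\left(-550 - 3400 + 22 \cdot 36 + 136 \cdot 36\right) - 31752\right) + 21423 = \left(\left(-550 - 3400 + 792 + 4896\right) - 31752\right) + 21423 = \left(1738 - 31752\right) + 21423 = -30014 + 21423 = -8591$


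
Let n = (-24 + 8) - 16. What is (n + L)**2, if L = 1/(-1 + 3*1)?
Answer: 3969/4 ≈ 992.25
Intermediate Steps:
n = -32 (n = -16 - 16 = -32)
L = 1/2 (L = 1/(-1 + 3) = 1/2 ≈ 0.50000)
(n + L)**2 = (-32 + 1/2)**2 = (-63/2)**2 = 3969/4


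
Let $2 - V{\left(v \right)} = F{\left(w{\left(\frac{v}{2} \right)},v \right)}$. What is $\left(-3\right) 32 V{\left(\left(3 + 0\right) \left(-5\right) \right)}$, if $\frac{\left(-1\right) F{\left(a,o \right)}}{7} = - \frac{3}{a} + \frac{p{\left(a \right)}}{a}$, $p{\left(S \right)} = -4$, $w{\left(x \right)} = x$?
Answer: $- \frac{4096}{5} \approx -819.2$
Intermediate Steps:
$F{\left(a,o \right)} = \frac{49}{a}$ ($F{\left(a,o \right)} = - 7 \left(- \frac{3}{a} - \frac{4}{a}\right) = - 7 \left(- \frac{7}{a}\right) = \frac{49}{a}$)
$V{\left(v \right)} = 2 - \frac{98}{v}$ ($V{\left(v \right)} = 2 - \frac{49}{v \frac{1}{2}} = 2 - \frac{49}{\frac{1}{2} v} = 2 - 49 \frac{2}{v} = 2 - \frac{98}{v}$)
$\left(-3\right) 32 V{\left(\left(3 + 0\right) \left(-5\right) \right)} = \left(-3\right) 32 \left(2 - \frac{98}{\left(3 + 0\right) \left(-5\right)}\right) = - 96 \left(2 - \frac{98}{3 \left(-5\right)}\right) = - 96 \left(2 - \frac{98}{-15}\right) = - 96 \left(2 - - \frac{98}{15}\right) = - 96 \left(2 + \frac{98}{15}\right) = \left(-96\right) \frac{128}{15} = - \frac{4096}{5}$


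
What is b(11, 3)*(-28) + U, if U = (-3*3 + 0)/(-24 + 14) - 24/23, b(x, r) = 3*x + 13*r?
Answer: -463713/230 ≈ -2016.1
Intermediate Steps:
U = -33/230 (U = (-9 + 0)/(-10) - 24*1/23 = -9*(-⅒) - 24/23 = 9/10 - 24/23 = -33/230 ≈ -0.14348)
b(11, 3)*(-28) + U = (3*11 + 13*3)*(-28) - 33/230 = (33 + 39)*(-28) - 33/230 = 72*(-28) - 33/230 = -2016 - 33/230 = -463713/230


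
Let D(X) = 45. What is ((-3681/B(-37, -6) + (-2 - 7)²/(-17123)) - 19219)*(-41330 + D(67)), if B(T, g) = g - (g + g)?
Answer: 28040109664745/34246 ≈ 8.1879e+8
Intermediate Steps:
B(T, g) = -g (B(T, g) = g - 2*g = -g)
((-3681/B(-37, -6) + (-2 - 7)²/(-17123)) - 19219)*(-41330 + D(67)) = ((-3681/((-1*(-6))) + (-2 - 7)²/(-17123)) - 19219)*(-41330 + 45) = ((-3681/6 + (-9)²*(-1/17123)) - 19219)*(-41285) = ((-3681*⅙ + 81*(-1/17123)) - 19219)*(-41285) = ((-1227/2 - 81/17123) - 19219)*(-41285) = (-21010083/34246 - 19219)*(-41285) = -679183957/34246*(-41285) = 28040109664745/34246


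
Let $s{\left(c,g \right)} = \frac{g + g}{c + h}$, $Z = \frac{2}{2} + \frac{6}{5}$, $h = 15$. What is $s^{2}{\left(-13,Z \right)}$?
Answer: $\frac{121}{25} \approx 4.84$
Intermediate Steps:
$Z = \frac{11}{5}$ ($Z = 2 \cdot \frac{1}{2} + 6 \cdot \frac{1}{5} = 1 + \frac{6}{5} = \frac{11}{5} \approx 2.2$)
$s{\left(c,g \right)} = \frac{2 g}{15 + c}$ ($s{\left(c,g \right)} = \frac{g + g}{c + 15} = \frac{2 g}{15 + c}$)
$s^{2}{\left(-13,Z \right)} = \left(2 \cdot \frac{11}{5} \frac{1}{15 - 13}\right)^{2} = \left(2 \cdot \frac{11}{5} \cdot \frac{1}{2}\right)^{2} = \left(\frac{11}{5}\right)^{2} = \frac{121}{25}$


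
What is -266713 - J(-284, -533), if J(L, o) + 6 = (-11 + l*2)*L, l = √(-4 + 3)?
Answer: -269831 + 568*I ≈ -2.6983e+5 + 568.0*I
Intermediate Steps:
l = I (l = √(-1) = I ≈ 1.0*I)
J(L, o) = -6 + L*(-11 + 2*I) (J(L, o) = -6 + (-11 + I*2)*L = -6 + (-11 + 2*I)*L = -6 + L*(-11 + 2*I))
-266713 - J(-284, -533) = -266713 - (-6 - 284*(-11 + 2*I)) = -266713 - (-6 + (3124 - 568*I)) = -266713 - (3118 - 568*I) = -266713 + (-3118 + 568*I) = -269831 + 568*I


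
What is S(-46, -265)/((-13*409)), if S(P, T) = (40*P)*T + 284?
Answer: -487884/5317 ≈ -91.759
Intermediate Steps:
S(P, T) = 284 + 40*P*T (S(P, T) = 40*P*T + 284 = 284 + 40*P*T)
S(-46, -265)/((-13*409)) = (284 + 40*(-46)*(-265))/((-13*409)) = (284 + 487600)/(-5317) = 487884*(-1/5317) = -487884/5317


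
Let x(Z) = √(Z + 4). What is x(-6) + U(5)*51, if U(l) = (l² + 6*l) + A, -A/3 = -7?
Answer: 3876 + I*√2 ≈ 3876.0 + 1.4142*I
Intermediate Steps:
A = 21 (A = -3*(-7) = 21)
x(Z) = √(4 + Z)
U(l) = 21 + l² + 6*l (U(l) = (l² + 6*l) + 21 = 21 + l² + 6*l)
x(-6) + U(5)*51 = √(4 - 6) + (21 + 5² + 6*5)*51 = √(-2) + (21 + 25 + 30)*51 = I*√2 + 76*51 = I*√2 + 3876 = 3876 + I*√2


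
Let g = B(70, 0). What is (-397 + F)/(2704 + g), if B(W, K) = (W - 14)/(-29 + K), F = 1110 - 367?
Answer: 5017/39180 ≈ 0.12805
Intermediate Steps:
F = 743
B(W, K) = (-14 + W)/(-29 + K)
g = -56/29 (g = (-14 + 70)/(-29 + 0) = 56/(-29) = -1/29*56 = -56/29 ≈ -1.9310)
(-397 + F)/(2704 + g) = (-397 + 743)/(2704 - 56/29) = 346/(78360/29) = 346*(29/78360) = 5017/39180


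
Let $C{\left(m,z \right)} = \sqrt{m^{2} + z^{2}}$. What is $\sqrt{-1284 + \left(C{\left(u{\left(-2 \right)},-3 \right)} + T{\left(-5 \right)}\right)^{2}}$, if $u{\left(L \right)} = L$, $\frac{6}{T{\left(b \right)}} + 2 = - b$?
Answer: $\sqrt{-1267 + 4 \sqrt{13}} \approx 35.392 i$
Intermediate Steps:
$T{\left(b \right)} = \frac{6}{-2 - b}$
$\sqrt{-1284 + \left(C{\left(u{\left(-2 \right)},-3 \right)} + T{\left(-5 \right)}\right)^{2}} = \sqrt{-1284 + \left(\sqrt{\left(-2\right)^{2} + \left(-3\right)^{2}} - \frac{6}{2 - 5}\right)^{2}} = \sqrt{-1284 + \left(\sqrt{4 + 9} - \frac{6}{-3}\right)^{2}} = \sqrt{-1284 + \left(\sqrt{13} - -2\right)^{2}} = \sqrt{-1284 + \left(\sqrt{13} + 2\right)^{2}} = \sqrt{-1284 + \left(2 + \sqrt{13}\right)^{2}}$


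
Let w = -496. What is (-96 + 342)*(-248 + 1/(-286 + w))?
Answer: -23854251/391 ≈ -61008.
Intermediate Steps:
(-96 + 342)*(-248 + 1/(-286 + w)) = (-96 + 342)*(-248 + 1/(-286 - 496)) = 246*(-248 + 1/(-782)) = 246*(-248 - 1/782) = 246*(-193937/782) = -23854251/391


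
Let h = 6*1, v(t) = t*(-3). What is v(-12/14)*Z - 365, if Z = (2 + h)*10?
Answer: -1115/7 ≈ -159.29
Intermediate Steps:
v(t) = -3*t
h = 6
Z = 80 (Z = (2 + 6)*10 = 8*10 = 80)
v(-12/14)*Z - 365 = -(-36)/14*80 - 365 = -3*(-6/7)*80 - 365 = (18/7)*80 - 365 = 1440/7 - 365 = -1115/7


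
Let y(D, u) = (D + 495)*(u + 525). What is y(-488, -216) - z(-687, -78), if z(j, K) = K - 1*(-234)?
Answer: 2007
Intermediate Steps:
y(D, u) = (495 + D)*(525 + u)
z(j, K) = 234 + K (z(j, K) = K + 234 = 234 + K)
y(-488, -216) - z(-687, -78) = (259875 + 495*(-216) + 525*(-488) - 488*(-216)) - (234 - 78) = (259875 - 106920 - 256200 + 105408) - 1*156 = 2163 - 156 = 2007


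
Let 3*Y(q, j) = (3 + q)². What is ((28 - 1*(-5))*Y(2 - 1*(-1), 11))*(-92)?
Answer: -36432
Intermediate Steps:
Y(q, j) = (3 + q)²/3
((28 - 1*(-5))*Y(2 - 1*(-1), 11))*(-92) = ((28 - 1*(-5))*((3 + (2 - 1*(-1)))²/3))*(-92) = ((28 + 5)*((3 + (2 + 1))²/3))*(-92) = (33*((3 + 3)²/3))*(-92) = (33*((⅓)*6²))*(-92) = (33*((⅓)*36))*(-92) = (33*12)*(-92) = 396*(-92) = -36432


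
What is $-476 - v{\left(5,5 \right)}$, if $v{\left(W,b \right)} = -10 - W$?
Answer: $-461$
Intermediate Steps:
$-476 - v{\left(5,5 \right)} = -476 - \left(-10 - 5\right) = -476 - -15 = -476 + 15 = -461$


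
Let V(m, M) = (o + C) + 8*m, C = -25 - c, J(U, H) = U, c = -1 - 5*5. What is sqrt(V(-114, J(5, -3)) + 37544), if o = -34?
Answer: sqrt(36599) ≈ 191.31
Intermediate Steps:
c = -26 (c = -1 - 25 = -26)
C = 1 (C = -25 - 1*(-26) = -25 + 26 = 1)
V(m, M) = -33 + 8*m (V(m, M) = (-34 + 1) + 8*m = -33 + 8*m)
sqrt(V(-114, J(5, -3)) + 37544) = sqrt((-33 + 8*(-114)) + 37544) = sqrt((-33 - 912) + 37544) = sqrt(-945 + 37544) = sqrt(36599)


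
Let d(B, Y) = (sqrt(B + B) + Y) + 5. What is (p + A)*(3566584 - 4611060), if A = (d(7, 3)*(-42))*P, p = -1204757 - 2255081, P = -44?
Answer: 3598276221704 - 1930191648*sqrt(14) ≈ 3.5911e+12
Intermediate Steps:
d(B, Y) = 5 + Y + sqrt(2)*sqrt(B) (d(B, Y) = (sqrt(2*B) + Y) + 5 = (sqrt(2)*sqrt(B) + Y) + 5 = (Y + sqrt(2)*sqrt(B)) + 5 = 5 + Y + sqrt(2)*sqrt(B))
p = -3459838
A = 14784 + 1848*sqrt(14) (A = ((5 + 3 + sqrt(2)*sqrt(7))*(-42))*(-44) = ((5 + 3 + sqrt(14))*(-42))*(-44) = ((8 + sqrt(14))*(-42))*(-44) = (-336 - 42*sqrt(14))*(-44) = 14784 + 1848*sqrt(14) ≈ 21699.)
(p + A)*(3566584 - 4611060) = (-3459838 + (14784 + 1848*sqrt(14)))*(3566584 - 4611060) = (-3445054 + 1848*sqrt(14))*(-1044476) = 3598276221704 - 1930191648*sqrt(14)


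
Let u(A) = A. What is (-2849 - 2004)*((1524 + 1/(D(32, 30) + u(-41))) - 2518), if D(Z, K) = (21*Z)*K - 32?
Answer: 96897312881/20087 ≈ 4.8239e+6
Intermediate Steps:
D(Z, K) = -32 + 21*K*Z (D(Z, K) = 21*K*Z - 32 = -32 + 21*K*Z)
(-2849 - 2004)*((1524 + 1/(D(32, 30) + u(-41))) - 2518) = (-2849 - 2004)*((1524 + 1/((-32 + 21*30*32) - 41)) - 2518) = -4853*((1524 + 1/((-32 + 20160) - 41)) - 2518) = -4853*((1524 + 1/(20128 - 41)) - 2518) = -4853*((1524 + 1/20087) - 2518) = -4853*(30612589/20087 - 2518) = -4853*(-19966477/20087) = 96897312881/20087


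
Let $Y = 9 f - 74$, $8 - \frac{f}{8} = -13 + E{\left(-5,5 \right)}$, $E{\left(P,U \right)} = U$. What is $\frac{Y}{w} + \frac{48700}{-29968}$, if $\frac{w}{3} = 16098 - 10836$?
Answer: $- \frac{92059087}{59134356} \approx -1.5568$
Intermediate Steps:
$w = 15786$ ($w = 3 \left(16098 - 10836\right) = 3 \cdot 5262 = 15786$)
$f = 128$ ($f = 64 - 8 \left(-13 + 5\right) = 64 - -64 = 64 + 64 = 128$)
$Y = 1078$ ($Y = 9 \cdot 128 - 74 = 1152 - 74 = 1078$)
$\frac{Y}{w} + \frac{48700}{-29968} = \frac{1078}{15786} + \frac{48700}{-29968} = 1078 \cdot \frac{1}{15786} + 48700 \left(- \frac{1}{29968}\right) = \frac{539}{7893} - \frac{12175}{7492} = - \frac{92059087}{59134356}$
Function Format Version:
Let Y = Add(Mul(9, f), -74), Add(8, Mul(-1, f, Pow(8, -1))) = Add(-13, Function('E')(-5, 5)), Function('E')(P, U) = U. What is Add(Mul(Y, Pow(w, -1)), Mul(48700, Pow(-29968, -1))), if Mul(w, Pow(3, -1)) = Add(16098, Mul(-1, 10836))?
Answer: Rational(-92059087, 59134356) ≈ -1.5568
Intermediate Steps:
w = 15786 (w = Mul(3, Add(16098, Mul(-1, 10836))) = Mul(3, Add(16098, -10836)) = Mul(3, 5262) = 15786)
f = 128 (f = Add(64, Mul(-8, Add(-13, 5))) = Add(64, Mul(-8, -8)) = Add(64, 64) = 128)
Y = 1078 (Y = Add(Mul(9, 128), -74) = Add(1152, -74) = 1078)
Add(Mul(Y, Pow(w, -1)), Mul(48700, Pow(-29968, -1))) = Add(Mul(1078, Pow(15786, -1)), Mul(48700, Pow(-29968, -1))) = Add(Mul(1078, Rational(1, 15786)), Mul(48700, Rational(-1, 29968))) = Add(Rational(539, 7893), Rational(-12175, 7492)) = Rational(-92059087, 59134356)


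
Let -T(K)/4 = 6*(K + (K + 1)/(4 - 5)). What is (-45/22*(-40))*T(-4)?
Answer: 21600/11 ≈ 1963.6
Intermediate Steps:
T(K) = 24 (T(K) = -24*(K + (K + 1)/(4 - 5)) = -24*(K + (1 + K)/(-1)) = -24*(K + (1 + K)*(-1)) = -24*(K + (-1 - K)) = -24*(-1) = -4*(-6) = 24)
(-45/22*(-40))*T(-4) = (-45/22*(-40))*24 = (-45*1/22*(-40))*24 = -45/22*(-40)*24 = (900/11)*24 = 21600/11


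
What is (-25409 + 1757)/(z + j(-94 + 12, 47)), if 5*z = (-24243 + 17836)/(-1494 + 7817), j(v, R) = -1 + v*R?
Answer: 186939495/30470558 ≈ 6.1351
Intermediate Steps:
j(v, R) = -1 + R*v
z = -6407/31615 (z = ((-24243 + 17836)/(-1494 + 7817))/5 = (-6407/6323)/5 = (-6407*1/6323)/5 = (⅕)*(-6407/6323) = -6407/31615 ≈ -0.20266)
(-25409 + 1757)/(z + j(-94 + 12, 47)) = (-25409 + 1757)/(-6407/31615 + (-1 + 47*(-94 + 12))) = -23652/(-6407/31615 + (-1 + 47*(-82))) = -23652/(-6407/31615 + (-1 - 3854)) = -23652/(-6407/31615 - 3855) = -23652/(-121882232/31615) = -23652*(-31615/121882232) = 186939495/30470558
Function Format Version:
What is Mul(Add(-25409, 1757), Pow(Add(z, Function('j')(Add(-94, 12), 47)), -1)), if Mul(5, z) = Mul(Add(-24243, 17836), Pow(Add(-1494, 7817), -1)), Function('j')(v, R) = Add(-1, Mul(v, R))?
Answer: Rational(186939495, 30470558) ≈ 6.1351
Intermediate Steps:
Function('j')(v, R) = Add(-1, Mul(R, v))
z = Rational(-6407, 31615) (z = Mul(Rational(1, 5), Mul(Add(-24243, 17836), Pow(Add(-1494, 7817), -1))) = Mul(Rational(1, 5), Mul(-6407, Pow(6323, -1))) = Mul(Rational(1, 5), Mul(-6407, Rational(1, 6323))) = Mul(Rational(1, 5), Rational(-6407, 6323)) = Rational(-6407, 31615) ≈ -0.20266)
Mul(Add(-25409, 1757), Pow(Add(z, Function('j')(Add(-94, 12), 47)), -1)) = Mul(Add(-25409, 1757), Pow(Add(Rational(-6407, 31615), Add(-1, Mul(47, Add(-94, 12)))), -1)) = Mul(-23652, Pow(Add(Rational(-6407, 31615), Add(-1, Mul(47, -82))), -1)) = Mul(-23652, Pow(Add(Rational(-6407, 31615), Add(-1, -3854)), -1)) = Mul(-23652, Pow(Add(Rational(-6407, 31615), -3855), -1)) = Mul(-23652, Pow(Rational(-121882232, 31615), -1)) = Mul(-23652, Rational(-31615, 121882232)) = Rational(186939495, 30470558)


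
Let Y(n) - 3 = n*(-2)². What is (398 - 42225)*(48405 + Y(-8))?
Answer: -2023422952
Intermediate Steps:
Y(n) = 3 + 4*n (Y(n) = 3 + n*(-2)² = 3 + n*4 = 3 + 4*n)
(398 - 42225)*(48405 + Y(-8)) = (398 - 42225)*(48405 + (3 + 4*(-8))) = -41827*(48405 + (3 - 32)) = -41827*(48405 - 29) = -41827*48376 = -2023422952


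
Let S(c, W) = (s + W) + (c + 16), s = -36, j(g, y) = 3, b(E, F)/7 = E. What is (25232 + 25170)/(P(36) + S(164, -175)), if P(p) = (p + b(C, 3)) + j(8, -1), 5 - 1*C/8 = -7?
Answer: 25201/340 ≈ 74.121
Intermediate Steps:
C = 96 (C = 40 - 8*(-7) = 40 + 56 = 96)
b(E, F) = 7*E
P(p) = 675 + p (P(p) = (p + 7*96) + 3 = (p + 672) + 3 = (672 + p) + 3 = 675 + p)
S(c, W) = -20 + W + c (S(c, W) = (-36 + W) + (c + 16) = (-36 + W) + (16 + c) = -20 + W + c)
(25232 + 25170)/(P(36) + S(164, -175)) = (25232 + 25170)/((675 + 36) + (-20 - 175 + 164)) = 50402/(711 - 31) = 50402/680 = 50402*(1/680) = 25201/340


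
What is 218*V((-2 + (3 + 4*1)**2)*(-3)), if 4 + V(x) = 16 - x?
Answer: 33354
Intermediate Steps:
V(x) = 12 - x (V(x) = -4 + (16 - x) = 12 - x)
218*V((-2 + (3 + 4*1)**2)*(-3)) = 218*(12 - (-2 + (3 + 4*1)**2)*(-3)) = 218*(12 - (-2 + (3 + 4)**2)*(-3)) = 218*(12 - (-2 + 7**2)*(-3)) = 218*(12 - (-2 + 49)*(-3)) = 218*(12 - 47*(-3)) = 218*(12 - 1*(-141)) = 218*(12 + 141) = 218*153 = 33354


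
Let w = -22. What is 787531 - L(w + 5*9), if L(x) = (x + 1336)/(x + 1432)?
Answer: 381952082/485 ≈ 7.8753e+5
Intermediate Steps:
L(x) = (1336 + x)/(1432 + x)
787531 - L(w + 5*9) = 787531 - (1336 + (-22 + 5*9))/(1432 + (-22 + 5*9)) = 787531 - (1336 + (-22 + 45))/(1432 + (-22 + 45)) = 787531 - (1336 + 23)/(1432 + 23) = 787531 - 1359/1455 = 787531 - 1*453/485 = 787531 - 453/485 = 381952082/485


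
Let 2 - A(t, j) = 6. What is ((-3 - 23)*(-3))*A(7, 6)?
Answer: -312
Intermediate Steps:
A(t, j) = -4 (A(t, j) = 2 - 1*6 = 2 - 6 = -4)
((-3 - 23)*(-3))*A(7, 6) = ((-3 - 23)*(-3))*(-4) = -26*(-3)*(-4) = 78*(-4) = -312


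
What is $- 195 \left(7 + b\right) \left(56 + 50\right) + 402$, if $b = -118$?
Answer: $2294772$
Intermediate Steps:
$- 195 \left(7 + b\right) \left(56 + 50\right) + 402 = - 195 \left(7 - 118\right) \left(56 + 50\right) + 402 = - 195 \left(\left(-111\right) 106\right) + 402 = \left(-195\right) \left(-11766\right) + 402 = 2294370 + 402 = 2294772$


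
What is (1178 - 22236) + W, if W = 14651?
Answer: -6407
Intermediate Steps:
(1178 - 22236) + W = (1178 - 22236) + 14651 = -21058 + 14651 = -6407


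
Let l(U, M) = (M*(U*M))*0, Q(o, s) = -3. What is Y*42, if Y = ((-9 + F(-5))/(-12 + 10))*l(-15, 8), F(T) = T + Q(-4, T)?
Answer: 0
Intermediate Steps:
l(U, M) = 0 (l(U, M) = (M*(M*U))*0 = (U*M**2)*0 = 0)
F(T) = -3 + T (F(T) = T - 3 = -3 + T)
Y = 0 (Y = ((-9 + (-3 - 5))/(-12 + 10))*0 = ((-9 - 8)/(-2))*0 = -17*(-1/2)*0 = (17/2)*0 = 0)
Y*42 = 0*42 = 0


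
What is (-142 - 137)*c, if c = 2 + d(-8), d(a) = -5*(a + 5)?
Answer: -4743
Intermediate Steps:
d(a) = -25 - 5*a (d(a) = -5*(5 + a) = -25 - 5*a)
c = 17 (c = 2 + (-25 - 5*(-8)) = 2 + (-25 + 40) = 2 + 15 = 17)
(-142 - 137)*c = (-142 - 137)*17 = -279*17 = -4743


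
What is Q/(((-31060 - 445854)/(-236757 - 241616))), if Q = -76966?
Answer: -18409228159/238457 ≈ -77202.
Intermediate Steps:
Q/(((-31060 - 445854)/(-236757 - 241616))) = -76966*(-236757 - 241616)/(-31060 - 445854) = -76966/((-476914/(-478373))) = -76966/((-476914*(-1/478373))) = -76966/476914/478373 = -76966*478373/476914 = -18409228159/238457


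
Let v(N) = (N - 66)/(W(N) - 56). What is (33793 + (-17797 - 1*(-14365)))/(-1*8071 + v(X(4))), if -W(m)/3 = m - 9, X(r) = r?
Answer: -1244801/330849 ≈ -3.7624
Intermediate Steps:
W(m) = 27 - 3*m (W(m) = -3*(m - 9) = -3*(-9 + m) = 27 - 3*m)
v(N) = (-66 + N)/(-29 - 3*N) (v(N) = (N - 66)/((27 - 3*N) - 56) = (-66 + N)/(-29 - 3*N))
(33793 + (-17797 - 1*(-14365)))/(-1*8071 + v(X(4))) = (33793 + (-17797 - 1*(-14365)))/(-1*8071 + (66 - 1*4)/(29 + 3*4)) = (33793 + (-17797 + 14365))/(-8071 + (66 - 4)/(29 + 12)) = (33793 - 3432)/(-8071 + 62/41) = 30361/(-8071 + (1/41)*62) = 30361/(-8071 + 62/41) = 30361/(-330849/41) = 30361*(-41/330849) = -1244801/330849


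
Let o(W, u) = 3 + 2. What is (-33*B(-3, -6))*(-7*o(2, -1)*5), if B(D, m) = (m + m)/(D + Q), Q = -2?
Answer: 13860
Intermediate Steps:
o(W, u) = 5
B(D, m) = 2*m/(-2 + D) (B(D, m) = (m + m)/(D - 2) = (2*m)/(-2 + D) = 2*m/(-2 + D))
(-33*B(-3, -6))*(-7*o(2, -1)*5) = (-66*(-6)/(-2 - 3))*(-35*5) = (-66*(-6)/(-5))*(-7*25) = -66*(-6)*(-1)/5*(-175) = -33*12/5*(-175) = -396/5*(-175) = 13860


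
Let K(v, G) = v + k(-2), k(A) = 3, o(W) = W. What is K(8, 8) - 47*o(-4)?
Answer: 199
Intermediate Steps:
K(v, G) = 3 + v (K(v, G) = v + 3 = 3 + v)
K(8, 8) - 47*o(-4) = (3 + 8) - 47*(-4) = 11 + 188 = 199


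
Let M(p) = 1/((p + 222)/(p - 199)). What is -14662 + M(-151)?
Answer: -1041352/71 ≈ -14667.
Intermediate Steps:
M(p) = (-199 + p)/(222 + p) (M(p) = 1/((222 + p)/(-199 + p)) = (-199 + p)/(222 + p))
-14662 + M(-151) = -14662 + (-199 - 151)/(222 - 151) = -14662 - 350/71 = -1041352/71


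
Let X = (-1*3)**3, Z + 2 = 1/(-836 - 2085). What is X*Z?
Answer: 157761/2921 ≈ 54.009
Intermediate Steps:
Z = -5843/2921 (Z = -2 + 1/(-836 - 2085) = -2 + 1/(-2921) = -2 - 1/2921 = -5843/2921 ≈ -2.0003)
X = -27 (X = (-3)**3 = -27)
X*Z = -27*(-5843/2921) = 157761/2921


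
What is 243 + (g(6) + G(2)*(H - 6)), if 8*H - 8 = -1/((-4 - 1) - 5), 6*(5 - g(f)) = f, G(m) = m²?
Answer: 4541/20 ≈ 227.05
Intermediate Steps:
g(f) = 5 - f/6
H = 81/80 (H = 1 + (-1/((-4 - 1) - 5))/8 = 1 + (-1/(-5 - 5))/8 = 1 + (-1/(-10))/8 = 1 + (-1*(-⅒))/8 = 1 + (⅛)*(⅒) = 1 + 1/80 = 81/80 ≈ 1.0125)
243 + (g(6) + G(2)*(H - 6)) = 243 + ((5 - ⅙*6) + 2²*(81/80 - 6)) = 243 + ((5 - 1) + 4*(-399/80)) = 243 + (4 - 399/20) = 243 - 319/20 = 4541/20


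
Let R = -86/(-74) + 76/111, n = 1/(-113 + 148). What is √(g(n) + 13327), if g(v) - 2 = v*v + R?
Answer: √201205483221/3885 ≈ 115.46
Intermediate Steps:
n = 1/35 ≈ 0.028571
R = 205/111 (R = -86*(-1/74) + 76*(1/111) = 43/37 + 76/111 = 205/111 ≈ 1.8468)
g(v) = 427/111 + v² (g(v) = 2 + (v*v + 205/111) = 2 + (v² + 205/111) = 2 + (205/111 + v²) = 427/111 + v²)
√(g(n) + 13327) = √((427/111 + (1/35)²) + 13327) = √((427/111 + 1/1225) + 13327) = √(523186/135975 + 13327) = √(1812662011/135975) = √201205483221/3885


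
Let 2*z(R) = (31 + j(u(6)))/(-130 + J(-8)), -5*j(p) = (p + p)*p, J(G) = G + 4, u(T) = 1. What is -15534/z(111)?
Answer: 2312840/17 ≈ 1.3605e+5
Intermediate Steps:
J(G) = 4 + G
j(p) = -2*p²/5 (j(p) = -(p + p)*p/5 = -2*p*p/5 = -2*p²/5)
z(R) = -153/1340 (z(R) = ((31 - ⅖*1²)/(-130 + (4 - 8)))/2 = ((31 - ⅖*1)/(-130 - 4))/2 = ((31 - ⅖)/(-134))/2 = ((153/5)*(-1/134))/2 = (½)*(-153/670) = -153/1340)
-15534/z(111) = -15534/(-153/1340) = -15534*(-1340/153) = 2312840/17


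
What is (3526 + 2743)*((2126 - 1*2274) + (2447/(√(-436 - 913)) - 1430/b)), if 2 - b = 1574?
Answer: -724777897/786 - 15340243*I*√1349/1349 ≈ -9.2211e+5 - 4.1766e+5*I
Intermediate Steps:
b = -1572 (b = 2 - 1*1574 = 2 - 1574 = -1572)
(3526 + 2743)*((2126 - 1*2274) + (2447/(√(-436 - 913)) - 1430/b)) = (3526 + 2743)*((2126 - 1*2274) + (2447/(√(-436 - 913)) - 1430/(-1572))) = 6269*((2126 - 2274) + (2447/(√(-1349)) - 1430*(-1/1572))) = 6269*(-148 + (2447/((I*√1349)) + 715/786)) = 6269*(-148 + (2447*(-I*√1349/1349) + 715/786)) = 6269*(-148 + (-2447*I*√1349/1349 + 715/786)) = 6269*(-148 + (715/786 - 2447*I*√1349/1349)) = 6269*(-115613/786 - 2447*I*√1349/1349) = -724777897/786 - 15340243*I*√1349/1349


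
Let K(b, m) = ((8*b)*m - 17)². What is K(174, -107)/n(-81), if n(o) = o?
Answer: -22189379521/81 ≈ -2.7394e+8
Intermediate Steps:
K(b, m) = (-17 + 8*b*m)² (K(b, m) = (8*b*m - 17)² = (-17 + 8*b*m)²)
K(174, -107)/n(-81) = (-17 + 8*174*(-107))²/(-81) = (-17 - 148944)²*(-1/81) = (-148961)²*(-1/81) = 22189379521*(-1/81) = -22189379521/81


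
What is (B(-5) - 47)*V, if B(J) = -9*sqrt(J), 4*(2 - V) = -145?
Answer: -7191/4 - 1377*I*sqrt(5)/4 ≈ -1797.8 - 769.77*I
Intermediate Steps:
V = 153/4 (V = 2 - 1/4*(-145) = 2 + 145/4 = 153/4 ≈ 38.250)
(B(-5) - 47)*V = (-9*I*sqrt(5) - 47)*(153/4) = (-47 - 9*I*sqrt(5))*(153/4) = -7191/4 - 1377*I*sqrt(5)/4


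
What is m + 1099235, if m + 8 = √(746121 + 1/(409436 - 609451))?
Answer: 1099227 + √29849316893677210/200015 ≈ 1.1001e+6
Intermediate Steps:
m = -8 + √29849316893677210/200015 (m = -8 + √(746121 + 1/(409436 - 609451)) = -8 + √(746121 + 1/(-200015)) = -8 + √(746121 - 1/200015) = -8 + √(149235391814/200015) = -8 + √29849316893677210/200015 ≈ 855.78)
m + 1099235 = (-8 + √29849316893677210/200015) + 1099235 = 1099227 + √29849316893677210/200015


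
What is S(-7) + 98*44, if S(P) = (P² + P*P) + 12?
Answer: 4422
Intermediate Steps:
S(P) = 12 + 2*P² (S(P) = (P² + P²) + 12 = 2*P² + 12 = 12 + 2*P²)
S(-7) + 98*44 = (12 + 2*(-7)²) + 98*44 = (12 + 2*49) + 4312 = (12 + 98) + 4312 = 110 + 4312 = 4422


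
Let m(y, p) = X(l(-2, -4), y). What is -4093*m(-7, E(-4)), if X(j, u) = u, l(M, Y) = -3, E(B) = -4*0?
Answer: 28651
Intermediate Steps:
E(B) = 0
m(y, p) = y
-4093*m(-7, E(-4)) = -4093*(-7) = 28651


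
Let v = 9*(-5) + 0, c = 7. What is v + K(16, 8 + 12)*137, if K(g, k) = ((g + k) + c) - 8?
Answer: 4750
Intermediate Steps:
v = -45 (v = -45 + 0 = -45)
K(g, k) = -1 + g + k (K(g, k) = ((g + k) + 7) - 8 = (7 + g + k) - 8 = -1 + g + k)
v + K(16, 8 + 12)*137 = -45 + (-1 + 16 + (8 + 12))*137 = -45 + (-1 + 16 + 20)*137 = -45 + 35*137 = -45 + 4795 = 4750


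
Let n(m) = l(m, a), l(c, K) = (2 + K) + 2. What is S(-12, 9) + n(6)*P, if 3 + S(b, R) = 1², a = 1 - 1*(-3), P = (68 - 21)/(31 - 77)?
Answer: -234/23 ≈ -10.174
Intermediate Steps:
P = -47/46 (P = 47/(-46) = 47*(-1/46) = -47/46 ≈ -1.0217)
a = 4 (a = 1 + 3 = 4)
l(c, K) = 4 + K
n(m) = 8 (n(m) = 4 + 4 = 8)
S(b, R) = -2 (S(b, R) = -3 + 1² = -3 + 1 = -2)
S(-12, 9) + n(6)*P = -2 + 8*(-47/46) = -2 - 188/23 = -234/23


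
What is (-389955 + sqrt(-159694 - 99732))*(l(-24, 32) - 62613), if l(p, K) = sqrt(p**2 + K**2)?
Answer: 24400654215 - 62573*I*sqrt(259426) ≈ 2.4401e+10 - 3.1871e+7*I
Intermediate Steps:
l(p, K) = sqrt(K**2 + p**2)
(-389955 + sqrt(-159694 - 99732))*(l(-24, 32) - 62613) = (-389955 + sqrt(-159694 - 99732))*(sqrt(32**2 + (-24)**2) - 62613) = (-389955 + sqrt(-259426))*(sqrt(1024 + 576) - 62613) = (-389955 + I*sqrt(259426))*(sqrt(1600) - 62613) = (-389955 + I*sqrt(259426))*(40 - 62613) = (-389955 + I*sqrt(259426))*(-62573) = 24400654215 - 62573*I*sqrt(259426)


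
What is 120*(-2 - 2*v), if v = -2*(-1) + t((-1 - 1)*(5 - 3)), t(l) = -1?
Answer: -480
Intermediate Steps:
v = 1 (v = -2*(-1) - 1 = 2 - 1 = 1)
120*(-2 - 2*v) = 120*(-2 - 2*1) = 120*(-2 - 2) = 120*(-4) = -480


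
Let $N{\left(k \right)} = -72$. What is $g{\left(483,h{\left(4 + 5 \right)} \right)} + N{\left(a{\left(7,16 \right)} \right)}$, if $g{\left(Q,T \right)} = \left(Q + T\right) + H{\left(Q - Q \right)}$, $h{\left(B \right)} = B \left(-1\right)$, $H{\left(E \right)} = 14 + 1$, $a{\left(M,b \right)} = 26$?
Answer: $417$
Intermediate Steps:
$H{\left(E \right)} = 15$
$h{\left(B \right)} = - B$
$g{\left(Q,T \right)} = 15 + Q + T$ ($g{\left(Q,T \right)} = \left(Q + T\right) + 15 = 15 + Q + T$)
$g{\left(483,h{\left(4 + 5 \right)} \right)} + N{\left(a{\left(7,16 \right)} \right)} = \left(15 + 483 - \left(4 + 5\right)\right) - 72 = \left(15 + 483 - 9\right) - 72 = 489 - 72 = 417$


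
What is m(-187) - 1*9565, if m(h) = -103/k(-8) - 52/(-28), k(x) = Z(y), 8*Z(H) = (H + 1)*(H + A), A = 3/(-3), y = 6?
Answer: -335534/35 ≈ -9586.7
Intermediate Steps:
A = -1 (A = 3*(-⅓) = -1)
Z(H) = (1 + H)*(-1 + H)/8 (Z(H) = ((H + 1)*(H - 1))/8 = ((1 + H)*(-1 + H))/8 = (1 + H)*(-1 + H)/8)
k(x) = 35/8 (k(x) = -⅛ + (⅛)*6² = -⅛ + (⅛)*36 = -⅛ + 9/2 = 35/8)
m(h) = -759/35 (m(h) = -103/35/8 - 52/(-28) = -103*8/35 - 52*(-1/28) = -824/35 + 13/7 = -759/35)
m(-187) - 1*9565 = -759/35 - 1*9565 = -759/35 - 9565 = -335534/35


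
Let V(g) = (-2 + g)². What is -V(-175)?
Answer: -31329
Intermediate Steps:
-V(-175) = -(-2 - 175)² = -1*(-177)² = -1*31329 = -31329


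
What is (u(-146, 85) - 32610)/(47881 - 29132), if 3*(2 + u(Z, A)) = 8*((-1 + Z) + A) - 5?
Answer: -32779/18749 ≈ -1.7483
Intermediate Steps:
u(Z, A) = -19/3 + 8*A/3 + 8*Z/3 (u(Z, A) = -2 + (8*((-1 + Z) + A) - 5)/3 = -2 + (8*(-1 + A + Z) - 5)/3 = -2 + ((-8 + 8*A + 8*Z) - 5)/3 = -2 + (-13 + 8*A + 8*Z)/3 = -2 + (-13/3 + 8*A/3 + 8*Z/3) = -19/3 + 8*A/3 + 8*Z/3)
(u(-146, 85) - 32610)/(47881 - 29132) = ((-19/3 + (8/3)*85 + (8/3)*(-146)) - 32610)/(47881 - 29132) = ((-19/3 + 680/3 - 1168/3) - 32610)/18749 = (-169 - 32610)*(1/18749) = -32779*1/18749 = -32779/18749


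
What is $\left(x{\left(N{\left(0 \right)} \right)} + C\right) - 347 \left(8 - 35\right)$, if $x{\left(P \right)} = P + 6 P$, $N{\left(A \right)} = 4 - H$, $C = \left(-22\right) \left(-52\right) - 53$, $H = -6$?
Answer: $10530$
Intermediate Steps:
$C = 1091$ ($C = 1144 - 53 = 1091$)
$N{\left(A \right)} = 10$ ($N{\left(A \right)} = 4 - -6 = 4 + 6 = 10$)
$x{\left(P \right)} = 7 P$
$\left(x{\left(N{\left(0 \right)} \right)} + C\right) - 347 \left(8 - 35\right) = \left(7 \cdot 10 + 1091\right) - 347 \left(8 - 35\right) = \left(70 + 1091\right) - 347 \left(8 - 35\right) = 1161 - -9369 = 1161 + 9369 = 10530$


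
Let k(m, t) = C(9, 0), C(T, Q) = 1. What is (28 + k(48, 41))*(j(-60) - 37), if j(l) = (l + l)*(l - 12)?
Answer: 249487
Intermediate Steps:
k(m, t) = 1
j(l) = 2*l*(-12 + l) (j(l) = (2*l)*(-12 + l) = 2*l*(-12 + l))
(28 + k(48, 41))*(j(-60) - 37) = (28 + 1)*(2*(-60)*(-12 - 60) - 37) = 29*(2*(-60)*(-72) - 37) = 29*(8640 - 37) = 29*8603 = 249487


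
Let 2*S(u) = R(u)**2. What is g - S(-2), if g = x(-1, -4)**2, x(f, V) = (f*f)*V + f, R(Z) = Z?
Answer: 23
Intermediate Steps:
S(u) = u**2/2
x(f, V) = f + V*f**2 (x(f, V) = f**2*V + f = V*f**2 + f = f + V*f**2)
g = 25 (g = (-(1 - 4*(-1)))**2 = (-(1 + 4))**2 = (-1*5)**2 = (-5)**2 = 25)
g - S(-2) = 25 - (-2)**2/2 = 25 - 4/2 = 25 - 1*2 = 25 - 2 = 23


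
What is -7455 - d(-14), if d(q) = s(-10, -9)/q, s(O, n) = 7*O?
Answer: -7460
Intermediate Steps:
d(q) = -70/q (d(q) = (7*(-10))/q = -70/q)
-7455 - d(-14) = -7455 - (-70)/(-14) = -7455 - (-70)*(-1)/14 = -7455 - 1*5 = -7455 - 5 = -7460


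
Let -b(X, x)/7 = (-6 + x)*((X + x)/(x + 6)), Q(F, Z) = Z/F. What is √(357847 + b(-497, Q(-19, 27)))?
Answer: √106925994917/551 ≈ 593.46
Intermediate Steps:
b(X, x) = -7*(-6 + x)*(X + x)/(6 + x) (b(X, x) = -7*(-6 + x)*(X + x)/(x + 6) = -7*(-6 + x)*(X + x)/(6 + x))
√(357847 + b(-497, Q(-19, 27))) = √(357847 + 7*(-(27/(-19))² + 6*(-497) + 6*(27/(-19)) - 1*(-497)*27/(-19))/(6 + 27/(-19))) = √(357847 + 7*(-(27*(-1/19))² - 2982 + 6*(27*(-1/19)) - 1*(-497)*27*(-1/19))/(6 + 27*(-1/19))) = √(357847 + 7*(-(-27/19)² - 2982 + 6*(-27/19) - 1*(-497)*(-27/19))/(6 - 27/19)) = √(357847 + 7*(-1*729/361 - 2982 - 162/19 - 13419/19)/(87/19)) = √(357847 + 7*(19/87)*(-729/361 - 2982 - 162/19 - 13419/19)) = √(357847 + 7*(19/87)*(-1335270/361)) = √(357847 - 3115630/551) = √(194058067/551) = √106925994917/551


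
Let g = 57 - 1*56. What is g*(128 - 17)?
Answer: 111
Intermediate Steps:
g = 1 (g = 57 - 56 = 1)
g*(128 - 17) = 1*(128 - 17) = 1*111 = 111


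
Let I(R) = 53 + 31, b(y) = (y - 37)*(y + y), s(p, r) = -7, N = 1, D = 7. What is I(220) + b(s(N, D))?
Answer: 700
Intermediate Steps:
b(y) = 2*y*(-37 + y) (b(y) = (-37 + y)*(2*y) = 2*y*(-37 + y))
I(R) = 84
I(220) + b(s(N, D)) = 84 + 2*(-7)*(-37 - 7) = 84 + 2*(-7)*(-44) = 84 + 616 = 700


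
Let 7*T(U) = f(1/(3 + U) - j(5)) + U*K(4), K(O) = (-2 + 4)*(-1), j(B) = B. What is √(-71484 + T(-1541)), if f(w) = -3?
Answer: I*√3481163/7 ≈ 266.54*I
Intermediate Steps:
K(O) = -2 (K(O) = 2*(-1) = -2)
T(U) = -3/7 - 2*U/7 (T(U) = (-3 + U*(-2))/7 = (-3 - 2*U)/7 = -3/7 - 2*U/7)
√(-71484 + T(-1541)) = √(-71484 + (-3/7 - 2/7*(-1541))) = √(-71484 + (-3/7 + 3082/7)) = √(-71484 + 3079/7) = √(-497309/7) = I*√3481163/7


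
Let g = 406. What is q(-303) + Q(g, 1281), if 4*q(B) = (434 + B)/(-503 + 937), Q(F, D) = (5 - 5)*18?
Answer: 131/1736 ≈ 0.075461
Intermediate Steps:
Q(F, D) = 0 (Q(F, D) = 0*18 = 0)
q(B) = ¼ + B/1736 (q(B) = ((434 + B)/(-503 + 937))/4 = ((434 + B)/434)/4 = ((434 + B)*(1/434))/4 = (1 + B/434)/4 = ¼ + B/1736)
q(-303) + Q(g, 1281) = (¼ + (1/1736)*(-303)) + 0 = (¼ - 303/1736) + 0 = 131/1736 + 0 = 131/1736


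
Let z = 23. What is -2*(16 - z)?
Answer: 14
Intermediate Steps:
-2*(16 - z) = -2*(16 - 1*23) = -2*(16 - 23) = -2*(-7) = 14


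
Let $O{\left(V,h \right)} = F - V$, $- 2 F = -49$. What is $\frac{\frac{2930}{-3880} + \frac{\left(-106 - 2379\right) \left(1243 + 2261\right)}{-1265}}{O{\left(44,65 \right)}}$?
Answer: $- \frac{675623215}{1914198} \approx -352.95$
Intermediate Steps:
$F = \frac{49}{2}$ ($F = \left(- \frac{1}{2}\right) \left(-49\right) = \frac{49}{2} \approx 24.5$)
$O{\left(V,h \right)} = \frac{49}{2} - V$
$\frac{\frac{2930}{-3880} + \frac{\left(-106 - 2379\right) \left(1243 + 2261\right)}{-1265}}{O{\left(44,65 \right)}} = \frac{\frac{2930}{-3880} + \frac{\left(-106 - 2379\right) \left(1243 + 2261\right)}{-1265}}{\frac{49}{2} - 44} = \frac{2930 \left(- \frac{1}{3880}\right) + \left(-2485\right) 3504 \left(- \frac{1}{1265}\right)}{\frac{49}{2} - 44} = \frac{- \frac{293}{388} - - \frac{1741488}{253}}{- \frac{39}{2}} = \left(- \frac{293}{388} + \frac{1741488}{253}\right) \left(- \frac{2}{39}\right) = \frac{675623215}{98164} \left(- \frac{2}{39}\right) = - \frac{675623215}{1914198}$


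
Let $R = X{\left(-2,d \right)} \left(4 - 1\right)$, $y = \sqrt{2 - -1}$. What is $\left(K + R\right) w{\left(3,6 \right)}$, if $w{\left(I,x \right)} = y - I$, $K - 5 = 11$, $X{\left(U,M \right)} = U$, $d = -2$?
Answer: $-30 + 10 \sqrt{3} \approx -12.679$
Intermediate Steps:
$K = 16$ ($K = 5 + 11 = 16$)
$y = \sqrt{3}$ ($y = \sqrt{2 + \left(-3 + 4\right)} = \sqrt{2 + 1} = \sqrt{3} \approx 1.732$)
$w{\left(I,x \right)} = \sqrt{3} - I$
$R = -6$ ($R = - 2 \left(4 - 1\right) = \left(-2\right) 3 = -6$)
$\left(K + R\right) w{\left(3,6 \right)} = \left(16 - 6\right) \left(\sqrt{3} - 3\right) = 10 \left(\sqrt{3} - 3\right) = 10 \left(-3 + \sqrt{3}\right) = -30 + 10 \sqrt{3}$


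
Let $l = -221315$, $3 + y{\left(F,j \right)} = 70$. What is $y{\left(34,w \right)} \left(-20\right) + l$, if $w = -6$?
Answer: $-222655$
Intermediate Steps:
$y{\left(F,j \right)} = 67$ ($y{\left(F,j \right)} = -3 + 70 = 67$)
$y{\left(34,w \right)} \left(-20\right) + l = 67 \left(-20\right) - 221315 = -1340 - 221315 = -222655$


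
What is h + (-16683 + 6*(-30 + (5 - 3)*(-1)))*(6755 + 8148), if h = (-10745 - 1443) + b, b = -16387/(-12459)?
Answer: -3133442383280/12459 ≈ -2.5150e+8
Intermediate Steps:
b = 16387/12459 (b = -16387*(-1/12459) = 16387/12459 ≈ 1.3153)
h = -151833905/12459 (h = (-10745 - 1443) + 16387/12459 = -12188 + 16387/12459 = -151833905/12459 ≈ -12187.)
h + (-16683 + 6*(-30 + (5 - 3)*(-1)))*(6755 + 8148) = -151833905/12459 + (-16683 + 6*(-30 + (5 - 3)*(-1)))*(6755 + 8148) = -151833905/12459 + (-16683 + 6*(-30 + 2*(-1)))*14903 = -151833905/12459 + (-16683 + 6*(-30 - 2))*14903 = -151833905/12459 + (-16683 + 6*(-32))*14903 = -151833905/12459 + (-16683 - 192)*14903 = -151833905/12459 - 16875*14903 = -151833905/12459 - 251488125 = -3133442383280/12459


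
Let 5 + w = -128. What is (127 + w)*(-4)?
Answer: 24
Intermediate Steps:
w = -133 (w = -5 - 128 = -133)
(127 + w)*(-4) = (127 - 133)*(-4) = -6*(-4) = 24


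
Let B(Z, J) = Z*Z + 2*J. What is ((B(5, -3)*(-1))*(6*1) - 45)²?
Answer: 25281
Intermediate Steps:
B(Z, J) = Z² + 2*J
((B(5, -3)*(-1))*(6*1) - 45)² = (((5² + 2*(-3))*(-1))*(6*1) - 45)² = (((25 - 6)*(-1))*6 - 45)² = ((19*(-1))*6 - 45)² = (-19*6 - 45)² = (-114 - 45)² = (-159)² = 25281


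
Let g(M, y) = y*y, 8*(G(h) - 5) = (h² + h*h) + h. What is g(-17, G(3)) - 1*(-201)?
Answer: 16585/64 ≈ 259.14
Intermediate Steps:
G(h) = 5 + h²/4 + h/8 (G(h) = 5 + ((h² + h*h) + h)/8 = 5 + ((h² + h²) + h)/8 = 5 + (2*h² + h)/8 = 5 + (h + 2*h²)/8 = 5 + (h²/4 + h/8) = 5 + h²/4 + h/8)
g(M, y) = y²
g(-17, G(3)) - 1*(-201) = (5 + (¼)*3² + (⅛)*3)² - 1*(-201) = (5 + (¼)*9 + 3/8)² + 201 = (5 + 9/4 + 3/8)² + 201 = (61/8)² + 201 = 3721/64 + 201 = 16585/64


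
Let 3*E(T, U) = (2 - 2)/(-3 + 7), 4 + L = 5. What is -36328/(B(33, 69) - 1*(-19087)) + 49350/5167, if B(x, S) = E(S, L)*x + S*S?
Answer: 123649003/15402827 ≈ 8.0277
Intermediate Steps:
L = 1 (L = -4 + 5 = 1)
E(T, U) = 0 (E(T, U) = ((2 - 2)/(-3 + 7))/3 = (0/4)/3 = (0*(¼))/3 = (⅓)*0 = 0)
B(x, S) = S² (B(x, S) = 0*x + S*S = 0 + S² = S²)
-36328/(B(33, 69) - 1*(-19087)) + 49350/5167 = -36328/(69² - 1*(-19087)) + 49350/5167 = -36328/(4761 + 19087) + 49350*(1/5167) = -36328/23848 + 49350/5167 = -36328*1/23848 + 49350/5167 = -4541/2981 + 49350/5167 = 123649003/15402827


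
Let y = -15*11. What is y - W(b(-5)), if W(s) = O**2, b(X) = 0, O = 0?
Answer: -165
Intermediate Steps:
y = -165
W(s) = 0 (W(s) = 0**2 = 0)
y - W(b(-5)) = -165 - 1*0 = -165 + 0 = -165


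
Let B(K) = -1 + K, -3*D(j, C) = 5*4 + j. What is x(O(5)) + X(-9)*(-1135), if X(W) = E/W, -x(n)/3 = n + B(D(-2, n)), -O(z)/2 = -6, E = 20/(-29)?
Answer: -26615/261 ≈ -101.97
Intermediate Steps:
D(j, C) = -20/3 - j/3 (D(j, C) = -(5*4 + j)/3 = -(20 + j)/3 = -20/3 - j/3)
E = -20/29 (E = 20*(-1/29) = -20/29 ≈ -0.68966)
O(z) = 12 (O(z) = -2*(-6) = 12)
x(n) = 21 - 3*n (x(n) = -3*(n + (-1 + (-20/3 - ⅓*(-2)))) = -3*(n + (-1 + (-20/3 + ⅔))) = -3*(n + (-1 - 6)) = -3*(n - 7) = -3*(-7 + n) = 21 - 3*n)
X(W) = -20/(29*W)
x(O(5)) + X(-9)*(-1135) = (21 - 3*12) - 20/29/(-9)*(-1135) = (21 - 36) - 20/29*(-⅑)*(-1135) = -15 + (20/261)*(-1135) = -15 - 22700/261 = -26615/261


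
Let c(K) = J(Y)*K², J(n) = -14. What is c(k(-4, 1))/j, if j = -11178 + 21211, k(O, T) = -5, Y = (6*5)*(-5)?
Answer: -350/10033 ≈ -0.034885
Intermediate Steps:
Y = -150 (Y = 30*(-5) = -150)
j = 10033
c(K) = -14*K²
c(k(-4, 1))/j = -14*(-5)²/10033 = -14*25*(1/10033) = -350*1/10033 = -350/10033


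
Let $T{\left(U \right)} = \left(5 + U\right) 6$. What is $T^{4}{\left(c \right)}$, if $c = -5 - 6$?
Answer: $1679616$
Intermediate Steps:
$c = -11$ ($c = -5 - 6 = -11$)
$T{\left(U \right)} = 30 + 6 U$
$T^{4}{\left(c \right)} = \left(30 + 6 \left(-11\right)\right)^{4} = \left(30 - 66\right)^{4} = \left(-36\right)^{4} = 1679616$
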